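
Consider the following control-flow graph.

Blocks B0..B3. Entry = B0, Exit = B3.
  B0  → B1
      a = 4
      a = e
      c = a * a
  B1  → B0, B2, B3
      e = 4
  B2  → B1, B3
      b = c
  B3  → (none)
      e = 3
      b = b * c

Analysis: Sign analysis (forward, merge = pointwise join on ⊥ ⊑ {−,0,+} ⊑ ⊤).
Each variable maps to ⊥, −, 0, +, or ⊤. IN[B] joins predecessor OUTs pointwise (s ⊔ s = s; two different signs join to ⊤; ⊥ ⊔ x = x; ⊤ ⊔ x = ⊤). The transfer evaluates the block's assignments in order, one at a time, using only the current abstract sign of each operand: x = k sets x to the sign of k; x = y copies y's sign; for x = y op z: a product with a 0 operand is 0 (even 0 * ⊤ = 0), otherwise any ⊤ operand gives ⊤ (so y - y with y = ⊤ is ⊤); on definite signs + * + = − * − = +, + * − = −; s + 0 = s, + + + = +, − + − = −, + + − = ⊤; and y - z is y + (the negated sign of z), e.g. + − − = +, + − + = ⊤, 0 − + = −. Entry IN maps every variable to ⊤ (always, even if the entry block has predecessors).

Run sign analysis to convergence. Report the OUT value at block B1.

Answer: {a: ⊤, b: ⊤, c: ⊤, d: ⊤, e: +, f: ⊤}

Trace:
Converged values:
  B0:   IN=(all ⊤)   OUT=(all ⊤)
  B1:   IN=(all ⊤)   OUT={e:+; rest ⊤}
  B2:   IN={e:+; rest ⊤}   OUT={e:+; rest ⊤}
  B3:   IN={e:+; rest ⊤}   OUT={e:+; rest ⊤}

Merge at B1: IN[B1] = OUT[B0] ⊔ OUT[B2] = {a: ⊤, b: ⊤, c: ⊤, d: ⊤, e: ⊤, f: ⊤}
Applying B1's transfer function to that IN value gives OUT[B1] (row B1 above).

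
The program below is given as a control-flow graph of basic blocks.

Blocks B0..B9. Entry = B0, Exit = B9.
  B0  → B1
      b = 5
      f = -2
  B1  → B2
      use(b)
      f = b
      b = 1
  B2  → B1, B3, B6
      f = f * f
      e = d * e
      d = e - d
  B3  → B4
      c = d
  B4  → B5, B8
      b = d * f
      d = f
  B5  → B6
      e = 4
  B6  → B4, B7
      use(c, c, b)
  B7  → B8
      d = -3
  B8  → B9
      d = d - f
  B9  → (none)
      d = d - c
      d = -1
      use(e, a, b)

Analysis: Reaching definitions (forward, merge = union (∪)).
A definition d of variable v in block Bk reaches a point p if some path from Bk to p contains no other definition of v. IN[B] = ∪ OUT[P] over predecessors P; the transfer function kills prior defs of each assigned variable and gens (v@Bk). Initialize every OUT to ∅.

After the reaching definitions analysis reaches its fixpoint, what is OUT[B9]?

Answer: {b@B1, b@B4, c@B3, d@B9, e@B2, e@B5, f@B2}

Trace:
Converged values:
  B0:   IN={}   OUT={b@B0, f@B0}
  B1:   IN={b@B0, b@B1, d@B2, e@B2, f@B0, f@B2}   OUT={b@B1, d@B2, e@B2, f@B1}
  B2:   IN={b@B1, d@B2, e@B2, f@B1}   OUT={b@B1, d@B2, e@B2, f@B2}
  B3:   IN={b@B1, d@B2, e@B2, f@B2}   OUT={b@B1, c@B3, d@B2, e@B2, f@B2}
  B4:   IN={b@B1, b@B4, c@B3, d@B2, d@B4, e@B2, e@B5, f@B2}   OUT={b@B4, c@B3, d@B4, e@B2, e@B5, f@B2}
  B5:   IN={b@B4, c@B3, d@B4, e@B2, e@B5, f@B2}   OUT={b@B4, c@B3, d@B4, e@B5, f@B2}
  B6:   IN={b@B1, b@B4, c@B3, d@B2, d@B4, e@B2, e@B5, f@B2}   OUT={b@B1, b@B4, c@B3, d@B2, d@B4, e@B2, e@B5, f@B2}
  B7:   IN={b@B1, b@B4, c@B3, d@B2, d@B4, e@B2, e@B5, f@B2}   OUT={b@B1, b@B4, c@B3, d@B7, e@B2, e@B5, f@B2}
  B8:   IN={b@B1, b@B4, c@B3, d@B4, d@B7, e@B2, e@B5, f@B2}   OUT={b@B1, b@B4, c@B3, d@B8, e@B2, e@B5, f@B2}
  B9:   IN={b@B1, b@B4, c@B3, d@B8, e@B2, e@B5, f@B2}   OUT={b@B1, b@B4, c@B3, d@B9, e@B2, e@B5, f@B2}

Merge at B9: IN[B9] = OUT[B8] = {b@B1, b@B4, c@B3, d@B8, e@B2, e@B5, f@B2}
Applying B9's transfer function to that IN value gives OUT[B9] (row B9 above).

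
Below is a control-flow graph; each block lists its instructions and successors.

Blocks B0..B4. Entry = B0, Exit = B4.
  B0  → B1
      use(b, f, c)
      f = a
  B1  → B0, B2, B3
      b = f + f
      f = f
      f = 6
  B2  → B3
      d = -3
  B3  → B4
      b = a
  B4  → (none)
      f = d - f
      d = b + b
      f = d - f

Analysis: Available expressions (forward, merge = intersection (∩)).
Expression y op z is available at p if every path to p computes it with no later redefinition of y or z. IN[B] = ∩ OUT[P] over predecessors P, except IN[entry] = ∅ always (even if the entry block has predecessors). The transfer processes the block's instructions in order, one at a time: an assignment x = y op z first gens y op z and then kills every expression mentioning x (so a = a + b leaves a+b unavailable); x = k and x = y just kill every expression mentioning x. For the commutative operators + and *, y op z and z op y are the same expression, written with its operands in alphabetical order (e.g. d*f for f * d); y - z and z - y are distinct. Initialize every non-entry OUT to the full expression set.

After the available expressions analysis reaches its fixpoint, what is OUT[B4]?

Converged values:
  B0: | IN={} | OUT={}
  B1: | IN={} | OUT={}
  B2: | IN={} | OUT={}
  B3: | IN={} | OUT={}
  B4: | IN={} | OUT={b+b}

Merge at B4: IN[B4] = OUT[B3] = {}
Applying B4's transfer function to that IN value gives OUT[B4] (row B4 above).

Answer: {b+b}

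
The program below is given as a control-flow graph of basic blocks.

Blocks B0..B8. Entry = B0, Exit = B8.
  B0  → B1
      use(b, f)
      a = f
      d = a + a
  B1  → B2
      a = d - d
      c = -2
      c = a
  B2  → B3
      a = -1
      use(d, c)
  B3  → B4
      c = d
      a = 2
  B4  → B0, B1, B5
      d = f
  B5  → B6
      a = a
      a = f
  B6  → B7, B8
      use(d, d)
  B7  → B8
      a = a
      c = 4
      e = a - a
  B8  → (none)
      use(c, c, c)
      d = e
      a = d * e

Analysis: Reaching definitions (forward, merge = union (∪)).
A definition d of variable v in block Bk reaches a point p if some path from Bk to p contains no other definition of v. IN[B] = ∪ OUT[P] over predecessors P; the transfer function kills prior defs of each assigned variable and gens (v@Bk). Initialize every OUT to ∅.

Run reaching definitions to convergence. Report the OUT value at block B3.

Per-block solution:
  B0:   IN={a@B3, c@B3, d@B4}   OUT={a@B0, c@B3, d@B0}
  B1:   IN={a@B0, a@B3, c@B3, d@B0, d@B4}   OUT={a@B1, c@B1, d@B0, d@B4}
  B2:   IN={a@B1, c@B1, d@B0, d@B4}   OUT={a@B2, c@B1, d@B0, d@B4}
  B3:   IN={a@B2, c@B1, d@B0, d@B4}   OUT={a@B3, c@B3, d@B0, d@B4}
  B4:   IN={a@B3, c@B3, d@B0, d@B4}   OUT={a@B3, c@B3, d@B4}
  B5:   IN={a@B3, c@B3, d@B4}   OUT={a@B5, c@B3, d@B4}
  B6:   IN={a@B5, c@B3, d@B4}   OUT={a@B5, c@B3, d@B4}
  B7:   IN={a@B5, c@B3, d@B4}   OUT={a@B7, c@B7, d@B4, e@B7}
  B8:   IN={a@B5, a@B7, c@B3, c@B7, d@B4, e@B7}   OUT={a@B8, c@B3, c@B7, d@B8, e@B7}

Merge at B3: IN[B3] = OUT[B2] = {a@B2, c@B1, d@B0, d@B4}
Applying B3's transfer function to that IN value gives OUT[B3] (row B3 above).

Answer: {a@B3, c@B3, d@B0, d@B4}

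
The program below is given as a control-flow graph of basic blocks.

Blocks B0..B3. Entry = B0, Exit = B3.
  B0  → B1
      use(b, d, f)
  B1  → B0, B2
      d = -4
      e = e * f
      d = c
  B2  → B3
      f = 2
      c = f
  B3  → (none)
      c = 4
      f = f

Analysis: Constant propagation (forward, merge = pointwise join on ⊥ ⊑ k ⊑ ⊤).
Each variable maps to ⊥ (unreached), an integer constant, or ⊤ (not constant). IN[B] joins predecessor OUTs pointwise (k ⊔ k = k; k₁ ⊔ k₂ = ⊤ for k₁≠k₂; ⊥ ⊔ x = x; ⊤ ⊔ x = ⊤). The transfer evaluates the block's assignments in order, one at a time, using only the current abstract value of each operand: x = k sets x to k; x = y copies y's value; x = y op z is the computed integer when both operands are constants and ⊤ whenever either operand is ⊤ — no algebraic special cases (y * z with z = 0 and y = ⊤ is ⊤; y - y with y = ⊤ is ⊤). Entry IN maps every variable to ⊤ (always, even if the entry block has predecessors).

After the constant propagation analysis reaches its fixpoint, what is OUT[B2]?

Answer: {a: ⊤, b: ⊤, c: 2, d: ⊤, e: ⊤, f: 2}

Trace:
Converged values:
  B0:  IN=(all ⊤)  OUT=(all ⊤)
  B1:  IN=(all ⊤)  OUT=(all ⊤)
  B2:  IN=(all ⊤)  OUT={c:2, f:2; rest ⊤}
  B3:  IN={c:2, f:2; rest ⊤}  OUT={c:4, f:2; rest ⊤}

Merge at B2: IN[B2] = OUT[B1] = {a: ⊤, b: ⊤, c: ⊤, d: ⊤, e: ⊤, f: ⊤}
Applying B2's transfer function to that IN value gives OUT[B2] (row B2 above).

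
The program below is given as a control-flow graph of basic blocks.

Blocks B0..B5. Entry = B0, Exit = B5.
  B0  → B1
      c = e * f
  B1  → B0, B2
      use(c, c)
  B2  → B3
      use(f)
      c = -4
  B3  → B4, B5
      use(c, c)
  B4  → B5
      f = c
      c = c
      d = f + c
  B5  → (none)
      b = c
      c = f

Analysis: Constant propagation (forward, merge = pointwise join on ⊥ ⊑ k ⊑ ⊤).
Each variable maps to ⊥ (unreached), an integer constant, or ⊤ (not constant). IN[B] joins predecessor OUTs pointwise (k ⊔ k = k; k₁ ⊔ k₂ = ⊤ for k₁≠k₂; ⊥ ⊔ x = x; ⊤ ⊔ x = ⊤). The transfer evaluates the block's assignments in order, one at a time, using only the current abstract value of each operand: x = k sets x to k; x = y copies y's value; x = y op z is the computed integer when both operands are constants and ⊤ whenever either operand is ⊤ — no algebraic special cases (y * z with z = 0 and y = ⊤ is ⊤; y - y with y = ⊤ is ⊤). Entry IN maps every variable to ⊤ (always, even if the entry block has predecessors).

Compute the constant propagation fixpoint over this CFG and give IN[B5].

Per-block solution:
  B0:  IN=(all ⊤)  OUT=(all ⊤)
  B1:  IN=(all ⊤)  OUT=(all ⊤)
  B2:  IN=(all ⊤)  OUT={c:-4; rest ⊤}
  B3:  IN={c:-4; rest ⊤}  OUT={c:-4; rest ⊤}
  B4:  IN={c:-4; rest ⊤}  OUT={c:-4, d:-8, f:-4; rest ⊤}
  B5:  IN={c:-4; rest ⊤}  OUT={b:-4; rest ⊤}

Merge at B5: IN[B5] = OUT[B3] ⊔ OUT[B4] = {a: ⊤, b: ⊤, c: -4, d: ⊤, e: ⊤, f: ⊤}

Answer: {a: ⊤, b: ⊤, c: -4, d: ⊤, e: ⊤, f: ⊤}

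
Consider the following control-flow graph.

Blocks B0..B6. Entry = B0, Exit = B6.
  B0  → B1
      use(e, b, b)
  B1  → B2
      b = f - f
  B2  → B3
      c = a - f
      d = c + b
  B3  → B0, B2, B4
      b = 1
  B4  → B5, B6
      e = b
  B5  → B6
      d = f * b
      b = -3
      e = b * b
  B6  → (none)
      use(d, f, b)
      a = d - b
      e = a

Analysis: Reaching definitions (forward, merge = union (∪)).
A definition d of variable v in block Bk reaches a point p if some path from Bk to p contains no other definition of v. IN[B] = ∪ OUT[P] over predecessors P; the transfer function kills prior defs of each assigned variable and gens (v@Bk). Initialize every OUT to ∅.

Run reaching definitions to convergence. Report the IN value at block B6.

Converged values:
  B0:   IN={b@B3, c@B2, d@B2}   OUT={b@B3, c@B2, d@B2}
  B1:   IN={b@B3, c@B2, d@B2}   OUT={b@B1, c@B2, d@B2}
  B2:   IN={b@B1, b@B3, c@B2, d@B2}   OUT={b@B1, b@B3, c@B2, d@B2}
  B3:   IN={b@B1, b@B3, c@B2, d@B2}   OUT={b@B3, c@B2, d@B2}
  B4:   IN={b@B3, c@B2, d@B2}   OUT={b@B3, c@B2, d@B2, e@B4}
  B5:   IN={b@B3, c@B2, d@B2, e@B4}   OUT={b@B5, c@B2, d@B5, e@B5}
  B6:   IN={b@B3, b@B5, c@B2, d@B2, d@B5, e@B4, e@B5}   OUT={a@B6, b@B3, b@B5, c@B2, d@B2, d@B5, e@B6}

Merge at B6: IN[B6] = OUT[B4] ⊔ OUT[B5] = {b@B3, b@B5, c@B2, d@B2, d@B5, e@B4, e@B5}

Answer: {b@B3, b@B5, c@B2, d@B2, d@B5, e@B4, e@B5}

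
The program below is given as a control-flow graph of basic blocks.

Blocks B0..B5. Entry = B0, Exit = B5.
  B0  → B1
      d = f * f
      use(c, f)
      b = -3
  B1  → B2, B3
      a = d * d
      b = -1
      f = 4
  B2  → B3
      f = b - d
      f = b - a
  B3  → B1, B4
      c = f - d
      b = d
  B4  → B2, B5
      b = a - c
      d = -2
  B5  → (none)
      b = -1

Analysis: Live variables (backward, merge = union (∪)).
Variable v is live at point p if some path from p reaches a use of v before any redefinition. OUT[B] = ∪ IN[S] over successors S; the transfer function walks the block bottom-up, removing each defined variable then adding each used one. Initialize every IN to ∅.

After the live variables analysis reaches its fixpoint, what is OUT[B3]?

Answer: {a, c, d}

Derivation:
Per-block solution:
  B0:  IN={c, f}  OUT={d}
  B1:  IN={d}  OUT={a, b, d, f}
  B2:  IN={a, b, d}  OUT={a, d, f}
  B3:  IN={a, d, f}  OUT={a, c, d}
  B4:  IN={a, c}  OUT={a, b, d}
  B5:  IN={}  OUT={}

Merge at B3: OUT[B3] = IN[B1] ⊔ IN[B4] = {a, c, d}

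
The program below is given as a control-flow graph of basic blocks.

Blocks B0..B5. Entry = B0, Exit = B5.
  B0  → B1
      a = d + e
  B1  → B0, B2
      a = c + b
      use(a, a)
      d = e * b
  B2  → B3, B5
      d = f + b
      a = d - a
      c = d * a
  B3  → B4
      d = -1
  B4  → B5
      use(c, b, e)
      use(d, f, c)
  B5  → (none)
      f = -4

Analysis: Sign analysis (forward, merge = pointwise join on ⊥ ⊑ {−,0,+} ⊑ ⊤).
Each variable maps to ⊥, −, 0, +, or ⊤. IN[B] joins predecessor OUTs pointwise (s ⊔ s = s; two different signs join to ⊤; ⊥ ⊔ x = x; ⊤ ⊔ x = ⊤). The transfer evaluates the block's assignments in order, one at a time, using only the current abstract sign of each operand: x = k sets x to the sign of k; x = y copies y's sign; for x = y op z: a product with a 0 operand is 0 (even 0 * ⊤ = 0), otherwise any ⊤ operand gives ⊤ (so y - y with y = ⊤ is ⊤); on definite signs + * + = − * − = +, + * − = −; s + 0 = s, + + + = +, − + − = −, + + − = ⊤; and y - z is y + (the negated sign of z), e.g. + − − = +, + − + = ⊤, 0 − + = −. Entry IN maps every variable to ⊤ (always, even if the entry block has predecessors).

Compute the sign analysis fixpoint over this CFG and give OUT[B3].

Answer: {a: ⊤, b: ⊤, c: ⊤, d: -, e: ⊤, f: ⊤}

Derivation:
Fixpoint table:
  B0:   IN=(all ⊤)   OUT=(all ⊤)
  B1:   IN=(all ⊤)   OUT=(all ⊤)
  B2:   IN=(all ⊤)   OUT=(all ⊤)
  B3:   IN=(all ⊤)   OUT={d:-; rest ⊤}
  B4:   IN={d:-; rest ⊤}   OUT={d:-; rest ⊤}
  B5:   IN=(all ⊤)   OUT={f:-; rest ⊤}

Merge at B3: IN[B3] = OUT[B2] = {a: ⊤, b: ⊤, c: ⊤, d: ⊤, e: ⊤, f: ⊤}
Applying B3's transfer function to that IN value gives OUT[B3] (row B3 above).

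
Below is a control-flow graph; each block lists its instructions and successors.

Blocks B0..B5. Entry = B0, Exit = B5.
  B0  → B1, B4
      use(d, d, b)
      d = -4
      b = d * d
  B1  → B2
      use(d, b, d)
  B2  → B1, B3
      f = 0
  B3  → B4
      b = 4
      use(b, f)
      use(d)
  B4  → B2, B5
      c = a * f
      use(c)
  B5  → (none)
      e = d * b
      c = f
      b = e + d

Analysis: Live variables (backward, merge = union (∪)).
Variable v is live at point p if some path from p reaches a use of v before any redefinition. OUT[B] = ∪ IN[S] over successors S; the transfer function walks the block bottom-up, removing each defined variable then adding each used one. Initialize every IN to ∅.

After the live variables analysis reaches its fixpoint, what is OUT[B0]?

Fixpoint table:
  B0: | IN={a, b, d, f} | OUT={a, b, d, f}
  B1: | IN={a, b, d} | OUT={a, b, d}
  B2: | IN={a, b, d} | OUT={a, b, d, f}
  B3: | IN={a, d, f} | OUT={a, b, d, f}
  B4: | IN={a, b, d, f} | OUT={a, b, d, f}
  B5: | IN={b, d, f} | OUT={}

Merge at B0: OUT[B0] = IN[B1] ⊔ IN[B4] = {a, b, d, f}

Answer: {a, b, d, f}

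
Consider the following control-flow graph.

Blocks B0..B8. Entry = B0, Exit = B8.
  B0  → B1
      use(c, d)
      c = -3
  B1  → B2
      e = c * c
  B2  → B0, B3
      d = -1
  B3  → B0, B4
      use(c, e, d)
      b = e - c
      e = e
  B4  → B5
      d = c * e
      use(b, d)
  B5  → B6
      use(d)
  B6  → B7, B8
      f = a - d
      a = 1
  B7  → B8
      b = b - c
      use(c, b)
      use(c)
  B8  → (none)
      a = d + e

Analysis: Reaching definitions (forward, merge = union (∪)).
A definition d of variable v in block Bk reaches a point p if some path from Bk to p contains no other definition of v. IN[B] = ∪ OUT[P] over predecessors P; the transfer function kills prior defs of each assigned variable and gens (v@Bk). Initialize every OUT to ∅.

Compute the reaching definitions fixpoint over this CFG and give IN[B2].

Answer: {b@B3, c@B0, d@B2, e@B1}

Working:
Per-block solution:
  B0:  IN={b@B3, c@B0, d@B2, e@B1, e@B3}  OUT={b@B3, c@B0, d@B2, e@B1, e@B3}
  B1:  IN={b@B3, c@B0, d@B2, e@B1, e@B3}  OUT={b@B3, c@B0, d@B2, e@B1}
  B2:  IN={b@B3, c@B0, d@B2, e@B1}  OUT={b@B3, c@B0, d@B2, e@B1}
  B3:  IN={b@B3, c@B0, d@B2, e@B1}  OUT={b@B3, c@B0, d@B2, e@B3}
  B4:  IN={b@B3, c@B0, d@B2, e@B3}  OUT={b@B3, c@B0, d@B4, e@B3}
  B5:  IN={b@B3, c@B0, d@B4, e@B3}  OUT={b@B3, c@B0, d@B4, e@B3}
  B6:  IN={b@B3, c@B0, d@B4, e@B3}  OUT={a@B6, b@B3, c@B0, d@B4, e@B3, f@B6}
  B7:  IN={a@B6, b@B3, c@B0, d@B4, e@B3, f@B6}  OUT={a@B6, b@B7, c@B0, d@B4, e@B3, f@B6}
  B8:  IN={a@B6, b@B3, b@B7, c@B0, d@B4, e@B3, f@B6}  OUT={a@B8, b@B3, b@B7, c@B0, d@B4, e@B3, f@B6}

Merge at B2: IN[B2] = OUT[B1] = {b@B3, c@B0, d@B2, e@B1}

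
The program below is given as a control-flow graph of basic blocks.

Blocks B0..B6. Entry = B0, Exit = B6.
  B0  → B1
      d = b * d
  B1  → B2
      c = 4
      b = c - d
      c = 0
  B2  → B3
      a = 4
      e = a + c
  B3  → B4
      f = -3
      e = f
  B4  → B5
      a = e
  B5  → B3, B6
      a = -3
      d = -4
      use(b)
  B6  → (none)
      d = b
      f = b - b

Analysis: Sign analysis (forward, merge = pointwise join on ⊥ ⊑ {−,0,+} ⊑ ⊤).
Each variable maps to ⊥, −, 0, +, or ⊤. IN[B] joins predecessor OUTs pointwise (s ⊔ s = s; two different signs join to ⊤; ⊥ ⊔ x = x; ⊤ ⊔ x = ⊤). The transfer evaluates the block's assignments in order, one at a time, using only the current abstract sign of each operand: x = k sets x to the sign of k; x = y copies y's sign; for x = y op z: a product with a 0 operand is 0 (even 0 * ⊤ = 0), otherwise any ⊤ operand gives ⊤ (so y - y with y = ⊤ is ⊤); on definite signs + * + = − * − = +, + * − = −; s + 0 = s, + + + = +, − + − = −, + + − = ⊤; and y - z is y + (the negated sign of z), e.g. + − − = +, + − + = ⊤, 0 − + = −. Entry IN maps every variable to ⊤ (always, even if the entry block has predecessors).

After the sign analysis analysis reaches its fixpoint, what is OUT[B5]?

Converged values:
  B0:   IN=(all ⊤)   OUT=(all ⊤)
  B1:   IN=(all ⊤)   OUT={c:0; rest ⊤}
  B2:   IN={c:0; rest ⊤}   OUT={a:+, c:0, e:+; rest ⊤}
  B3:   IN={c:0; rest ⊤}   OUT={c:0, e:-, f:-; rest ⊤}
  B4:   IN={c:0, e:-, f:-; rest ⊤}   OUT={a:-, c:0, e:-, f:-; rest ⊤}
  B5:   IN={a:-, c:0, e:-, f:-; rest ⊤}   OUT={a:-, c:0, d:-, e:-, f:-; rest ⊤}
  B6:   IN={a:-, c:0, d:-, e:-, f:-; rest ⊤}   OUT={a:-, c:0, e:-; rest ⊤}

Merge at B5: IN[B5] = OUT[B4] = {a: -, b: ⊤, c: 0, d: ⊤, e: -, f: -}
Applying B5's transfer function to that IN value gives OUT[B5] (row B5 above).

Answer: {a: -, b: ⊤, c: 0, d: -, e: -, f: -}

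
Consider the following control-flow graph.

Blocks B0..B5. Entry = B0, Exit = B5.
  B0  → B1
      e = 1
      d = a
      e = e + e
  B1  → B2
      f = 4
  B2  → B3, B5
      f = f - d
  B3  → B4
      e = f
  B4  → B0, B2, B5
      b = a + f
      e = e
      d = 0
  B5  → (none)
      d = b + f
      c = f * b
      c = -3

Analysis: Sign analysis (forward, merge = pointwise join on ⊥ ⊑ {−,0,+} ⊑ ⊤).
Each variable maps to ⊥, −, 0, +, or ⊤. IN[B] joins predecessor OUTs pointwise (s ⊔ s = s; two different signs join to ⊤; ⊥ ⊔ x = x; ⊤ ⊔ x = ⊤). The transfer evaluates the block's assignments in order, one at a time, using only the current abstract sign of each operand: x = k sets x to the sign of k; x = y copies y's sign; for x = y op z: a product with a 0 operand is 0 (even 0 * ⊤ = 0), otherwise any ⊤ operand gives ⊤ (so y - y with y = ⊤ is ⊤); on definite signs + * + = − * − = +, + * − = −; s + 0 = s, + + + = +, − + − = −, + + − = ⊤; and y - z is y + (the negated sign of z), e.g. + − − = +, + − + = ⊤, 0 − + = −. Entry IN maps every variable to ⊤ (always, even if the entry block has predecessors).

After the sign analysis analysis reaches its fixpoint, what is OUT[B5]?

Answer: {a: ⊤, b: ⊤, c: -, d: ⊤, e: ⊤, f: ⊤}

Working:
Fixpoint table:
  B0:  IN=(all ⊤)  OUT={e:+; rest ⊤}
  B1:  IN={e:+; rest ⊤}  OUT={e:+, f:+; rest ⊤}
  B2:  IN=(all ⊤)  OUT=(all ⊤)
  B3:  IN=(all ⊤)  OUT=(all ⊤)
  B4:  IN=(all ⊤)  OUT={d:0; rest ⊤}
  B5:  IN=(all ⊤)  OUT={c:-; rest ⊤}

Merge at B5: IN[B5] = OUT[B2] ⊔ OUT[B4] = {a: ⊤, b: ⊤, c: ⊤, d: ⊤, e: ⊤, f: ⊤}
Applying B5's transfer function to that IN value gives OUT[B5] (row B5 above).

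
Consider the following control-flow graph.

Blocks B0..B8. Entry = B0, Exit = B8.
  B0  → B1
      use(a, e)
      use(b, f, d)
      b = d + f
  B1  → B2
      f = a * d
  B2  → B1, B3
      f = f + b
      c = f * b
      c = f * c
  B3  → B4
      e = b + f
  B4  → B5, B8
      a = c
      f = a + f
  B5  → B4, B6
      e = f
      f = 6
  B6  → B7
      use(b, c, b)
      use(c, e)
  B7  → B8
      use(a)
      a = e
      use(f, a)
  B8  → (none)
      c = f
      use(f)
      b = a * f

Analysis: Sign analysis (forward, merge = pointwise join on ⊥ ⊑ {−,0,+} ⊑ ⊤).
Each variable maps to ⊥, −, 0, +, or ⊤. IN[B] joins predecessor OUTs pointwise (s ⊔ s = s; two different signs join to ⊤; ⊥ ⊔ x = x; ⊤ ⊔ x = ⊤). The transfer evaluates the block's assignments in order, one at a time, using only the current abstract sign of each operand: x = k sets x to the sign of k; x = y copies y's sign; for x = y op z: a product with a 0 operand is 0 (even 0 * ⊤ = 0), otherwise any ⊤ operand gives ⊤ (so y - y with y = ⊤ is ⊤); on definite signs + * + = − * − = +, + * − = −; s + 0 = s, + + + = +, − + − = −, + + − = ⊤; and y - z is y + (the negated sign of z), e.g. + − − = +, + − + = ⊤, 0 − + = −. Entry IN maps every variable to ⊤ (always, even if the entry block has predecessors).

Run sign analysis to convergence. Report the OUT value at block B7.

Fixpoint table:
  B0:   IN=(all ⊤)   OUT=(all ⊤)
  B1:   IN=(all ⊤)   OUT=(all ⊤)
  B2:   IN=(all ⊤)   OUT=(all ⊤)
  B3:   IN=(all ⊤)   OUT=(all ⊤)
  B4:   IN=(all ⊤)   OUT=(all ⊤)
  B5:   IN=(all ⊤)   OUT={f:+; rest ⊤}
  B6:   IN={f:+; rest ⊤}   OUT={f:+; rest ⊤}
  B7:   IN={f:+; rest ⊤}   OUT={f:+; rest ⊤}
  B8:   IN=(all ⊤)   OUT=(all ⊤)

Merge at B7: IN[B7] = OUT[B6] = {a: ⊤, b: ⊤, c: ⊤, d: ⊤, e: ⊤, f: +}
Applying B7's transfer function to that IN value gives OUT[B7] (row B7 above).

Answer: {a: ⊤, b: ⊤, c: ⊤, d: ⊤, e: ⊤, f: +}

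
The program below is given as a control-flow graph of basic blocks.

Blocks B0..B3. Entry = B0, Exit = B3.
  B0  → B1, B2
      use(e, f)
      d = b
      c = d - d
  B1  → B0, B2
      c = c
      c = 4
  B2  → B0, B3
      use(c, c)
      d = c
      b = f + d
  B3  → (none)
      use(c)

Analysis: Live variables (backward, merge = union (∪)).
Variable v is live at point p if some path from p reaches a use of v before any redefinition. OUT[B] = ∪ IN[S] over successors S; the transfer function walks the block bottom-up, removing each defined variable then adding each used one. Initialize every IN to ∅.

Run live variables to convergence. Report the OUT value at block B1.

Converged values:
  B0:  IN={b, e, f}  OUT={b, c, e, f}
  B1:  IN={b, c, e, f}  OUT={b, c, e, f}
  B2:  IN={c, e, f}  OUT={b, c, e, f}
  B3:  IN={c}  OUT={}

Merge at B1: OUT[B1] = IN[B0] ⊔ IN[B2] = {b, c, e, f}

Answer: {b, c, e, f}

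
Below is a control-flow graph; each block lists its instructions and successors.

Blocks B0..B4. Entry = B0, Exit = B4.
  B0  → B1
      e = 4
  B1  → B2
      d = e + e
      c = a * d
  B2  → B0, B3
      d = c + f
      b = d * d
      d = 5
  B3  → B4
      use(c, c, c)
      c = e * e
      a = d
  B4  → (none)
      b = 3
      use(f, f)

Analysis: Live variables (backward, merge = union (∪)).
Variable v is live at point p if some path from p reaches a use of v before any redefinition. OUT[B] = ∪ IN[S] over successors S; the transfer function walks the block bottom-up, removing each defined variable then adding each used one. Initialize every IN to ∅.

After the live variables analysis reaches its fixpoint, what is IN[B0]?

Answer: {a, f}

Working:
Fixpoint table:
  B0:  IN={a, f}  OUT={a, e, f}
  B1:  IN={a, e, f}  OUT={a, c, e, f}
  B2:  IN={a, c, e, f}  OUT={a, c, d, e, f}
  B3:  IN={c, d, e, f}  OUT={f}
  B4:  IN={f}  OUT={}

Merge at B0: OUT[B0] = IN[B1] = {a, e, f}
Applying B0's transfer function to that OUT value gives IN[B0] (row B0 above).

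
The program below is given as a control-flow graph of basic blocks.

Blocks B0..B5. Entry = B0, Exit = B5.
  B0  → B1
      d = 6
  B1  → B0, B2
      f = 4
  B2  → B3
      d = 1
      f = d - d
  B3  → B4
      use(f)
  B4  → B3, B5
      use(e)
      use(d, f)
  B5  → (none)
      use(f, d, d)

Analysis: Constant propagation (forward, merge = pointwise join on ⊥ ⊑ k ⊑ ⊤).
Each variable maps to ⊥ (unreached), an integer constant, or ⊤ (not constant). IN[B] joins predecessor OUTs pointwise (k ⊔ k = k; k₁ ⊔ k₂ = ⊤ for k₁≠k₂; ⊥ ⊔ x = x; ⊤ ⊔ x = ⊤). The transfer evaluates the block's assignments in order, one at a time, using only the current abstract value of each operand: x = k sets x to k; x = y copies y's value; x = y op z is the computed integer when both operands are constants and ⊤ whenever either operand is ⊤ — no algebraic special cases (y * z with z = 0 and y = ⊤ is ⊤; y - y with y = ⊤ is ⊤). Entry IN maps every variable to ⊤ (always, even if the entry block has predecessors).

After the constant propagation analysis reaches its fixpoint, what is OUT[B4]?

Per-block solution:
  B0:  IN=(all ⊤)  OUT={d:6; rest ⊤}
  B1:  IN={d:6; rest ⊤}  OUT={d:6, f:4; rest ⊤}
  B2:  IN={d:6, f:4; rest ⊤}  OUT={d:1, f:0; rest ⊤}
  B3:  IN={d:1, f:0; rest ⊤}  OUT={d:1, f:0; rest ⊤}
  B4:  IN={d:1, f:0; rest ⊤}  OUT={d:1, f:0; rest ⊤}
  B5:  IN={d:1, f:0; rest ⊤}  OUT={d:1, f:0; rest ⊤}

Merge at B4: IN[B4] = OUT[B3] = {a: ⊤, b: ⊤, c: ⊤, d: 1, e: ⊤, f: 0}
Applying B4's transfer function to that IN value gives OUT[B4] (row B4 above).

Answer: {a: ⊤, b: ⊤, c: ⊤, d: 1, e: ⊤, f: 0}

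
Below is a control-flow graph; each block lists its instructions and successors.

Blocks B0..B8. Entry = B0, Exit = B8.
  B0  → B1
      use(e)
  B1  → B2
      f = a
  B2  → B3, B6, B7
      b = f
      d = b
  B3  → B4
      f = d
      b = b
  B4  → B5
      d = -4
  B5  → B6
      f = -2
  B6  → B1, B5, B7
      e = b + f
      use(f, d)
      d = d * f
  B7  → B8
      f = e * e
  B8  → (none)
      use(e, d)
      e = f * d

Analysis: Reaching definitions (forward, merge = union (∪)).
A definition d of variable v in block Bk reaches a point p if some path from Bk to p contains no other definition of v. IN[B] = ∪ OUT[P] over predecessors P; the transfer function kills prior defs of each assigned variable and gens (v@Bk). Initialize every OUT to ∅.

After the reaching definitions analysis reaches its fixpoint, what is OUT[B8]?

Per-block solution:
  B0:   IN={}   OUT={}
  B1:   IN={b@B2, b@B3, d@B6, e@B6, f@B1, f@B5}   OUT={b@B2, b@B3, d@B6, e@B6, f@B1}
  B2:   IN={b@B2, b@B3, d@B6, e@B6, f@B1}   OUT={b@B2, d@B2, e@B6, f@B1}
  B3:   IN={b@B2, d@B2, e@B6, f@B1}   OUT={b@B3, d@B2, e@B6, f@B3}
  B4:   IN={b@B3, d@B2, e@B6, f@B3}   OUT={b@B3, d@B4, e@B6, f@B3}
  B5:   IN={b@B2, b@B3, d@B4, d@B6, e@B6, f@B1, f@B3, f@B5}   OUT={b@B2, b@B3, d@B4, d@B6, e@B6, f@B5}
  B6:   IN={b@B2, b@B3, d@B2, d@B4, d@B6, e@B6, f@B1, f@B5}   OUT={b@B2, b@B3, d@B6, e@B6, f@B1, f@B5}
  B7:   IN={b@B2, b@B3, d@B2, d@B6, e@B6, f@B1, f@B5}   OUT={b@B2, b@B3, d@B2, d@B6, e@B6, f@B7}
  B8:   IN={b@B2, b@B3, d@B2, d@B6, e@B6, f@B7}   OUT={b@B2, b@B3, d@B2, d@B6, e@B8, f@B7}

Merge at B8: IN[B8] = OUT[B7] = {b@B2, b@B3, d@B2, d@B6, e@B6, f@B7}
Applying B8's transfer function to that IN value gives OUT[B8] (row B8 above).

Answer: {b@B2, b@B3, d@B2, d@B6, e@B8, f@B7}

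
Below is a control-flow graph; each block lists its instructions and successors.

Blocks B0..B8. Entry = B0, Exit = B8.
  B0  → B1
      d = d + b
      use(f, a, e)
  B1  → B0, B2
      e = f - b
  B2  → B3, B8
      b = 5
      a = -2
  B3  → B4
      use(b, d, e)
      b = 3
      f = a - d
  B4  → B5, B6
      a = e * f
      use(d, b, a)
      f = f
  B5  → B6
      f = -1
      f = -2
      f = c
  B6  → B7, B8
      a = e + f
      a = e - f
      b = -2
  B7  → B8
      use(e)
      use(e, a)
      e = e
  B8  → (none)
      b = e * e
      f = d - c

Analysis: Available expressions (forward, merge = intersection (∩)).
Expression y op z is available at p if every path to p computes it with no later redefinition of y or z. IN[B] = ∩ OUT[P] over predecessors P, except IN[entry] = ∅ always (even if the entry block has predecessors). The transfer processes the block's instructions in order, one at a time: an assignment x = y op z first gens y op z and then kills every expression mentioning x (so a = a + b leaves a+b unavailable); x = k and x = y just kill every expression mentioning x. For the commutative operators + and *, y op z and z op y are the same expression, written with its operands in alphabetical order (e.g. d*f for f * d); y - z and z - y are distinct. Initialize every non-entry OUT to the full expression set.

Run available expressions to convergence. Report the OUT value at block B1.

Answer: {f-b}

Derivation:
Converged values:
  B0:  IN={}  OUT={}
  B1:  IN={}  OUT={f-b}
  B2:  IN={f-b}  OUT={}
  B3:  IN={}  OUT={a-d}
  B4:  IN={a-d}  OUT={}
  B5:  IN={}  OUT={}
  B6:  IN={}  OUT={e+f, e-f}
  B7:  IN={e+f, e-f}  OUT={}
  B8:  IN={}  OUT={d-c, e*e}

Merge at B1: IN[B1] = OUT[B0] = {}
Applying B1's transfer function to that IN value gives OUT[B1] (row B1 above).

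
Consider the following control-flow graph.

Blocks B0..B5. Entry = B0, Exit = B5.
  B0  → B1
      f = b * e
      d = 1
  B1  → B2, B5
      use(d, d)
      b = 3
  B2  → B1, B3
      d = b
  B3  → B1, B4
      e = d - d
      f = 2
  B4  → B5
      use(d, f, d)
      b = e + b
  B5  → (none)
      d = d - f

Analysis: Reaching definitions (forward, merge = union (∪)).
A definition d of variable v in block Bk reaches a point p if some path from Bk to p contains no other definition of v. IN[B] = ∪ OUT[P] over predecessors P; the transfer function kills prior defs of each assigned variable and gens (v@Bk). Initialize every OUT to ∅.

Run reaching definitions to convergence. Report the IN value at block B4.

Converged values:
  B0:  IN={}  OUT={d@B0, f@B0}
  B1:  IN={b@B1, d@B0, d@B2, e@B3, f@B0, f@B3}  OUT={b@B1, d@B0, d@B2, e@B3, f@B0, f@B3}
  B2:  IN={b@B1, d@B0, d@B2, e@B3, f@B0, f@B3}  OUT={b@B1, d@B2, e@B3, f@B0, f@B3}
  B3:  IN={b@B1, d@B2, e@B3, f@B0, f@B3}  OUT={b@B1, d@B2, e@B3, f@B3}
  B4:  IN={b@B1, d@B2, e@B3, f@B3}  OUT={b@B4, d@B2, e@B3, f@B3}
  B5:  IN={b@B1, b@B4, d@B0, d@B2, e@B3, f@B0, f@B3}  OUT={b@B1, b@B4, d@B5, e@B3, f@B0, f@B3}

Merge at B4: IN[B4] = OUT[B3] = {b@B1, d@B2, e@B3, f@B3}

Answer: {b@B1, d@B2, e@B3, f@B3}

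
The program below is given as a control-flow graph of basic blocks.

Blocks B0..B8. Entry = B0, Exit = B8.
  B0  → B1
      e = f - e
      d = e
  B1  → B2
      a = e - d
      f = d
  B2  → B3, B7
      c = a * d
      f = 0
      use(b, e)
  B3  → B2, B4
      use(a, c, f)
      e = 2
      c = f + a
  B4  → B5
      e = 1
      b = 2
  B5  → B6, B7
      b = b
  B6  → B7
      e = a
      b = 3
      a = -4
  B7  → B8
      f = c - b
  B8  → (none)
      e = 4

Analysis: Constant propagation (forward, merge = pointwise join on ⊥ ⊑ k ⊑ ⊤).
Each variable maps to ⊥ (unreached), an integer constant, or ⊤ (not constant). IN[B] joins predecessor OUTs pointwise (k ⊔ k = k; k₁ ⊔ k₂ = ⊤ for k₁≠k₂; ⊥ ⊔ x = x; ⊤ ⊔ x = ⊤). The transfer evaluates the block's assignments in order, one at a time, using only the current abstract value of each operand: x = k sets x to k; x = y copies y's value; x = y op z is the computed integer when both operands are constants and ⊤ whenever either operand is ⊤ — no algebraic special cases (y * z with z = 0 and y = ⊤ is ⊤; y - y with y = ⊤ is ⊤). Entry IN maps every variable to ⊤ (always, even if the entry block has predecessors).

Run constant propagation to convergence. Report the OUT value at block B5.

Answer: {a: ⊤, b: 2, c: ⊤, d: ⊤, e: 1, f: 0}

Trace:
Per-block solution:
  B0:  IN=(all ⊤)  OUT=(all ⊤)
  B1:  IN=(all ⊤)  OUT=(all ⊤)
  B2:  IN=(all ⊤)  OUT={f:0; rest ⊤}
  B3:  IN={f:0; rest ⊤}  OUT={e:2, f:0; rest ⊤}
  B4:  IN={e:2, f:0; rest ⊤}  OUT={b:2, e:1, f:0; rest ⊤}
  B5:  IN={b:2, e:1, f:0; rest ⊤}  OUT={b:2, e:1, f:0; rest ⊤}
  B6:  IN={b:2, e:1, f:0; rest ⊤}  OUT={a:-4, b:3, f:0; rest ⊤}
  B7:  IN={f:0; rest ⊤}  OUT=(all ⊤)
  B8:  IN=(all ⊤)  OUT={e:4; rest ⊤}

Merge at B5: IN[B5] = OUT[B4] = {a: ⊤, b: 2, c: ⊤, d: ⊤, e: 1, f: 0}
Applying B5's transfer function to that IN value gives OUT[B5] (row B5 above).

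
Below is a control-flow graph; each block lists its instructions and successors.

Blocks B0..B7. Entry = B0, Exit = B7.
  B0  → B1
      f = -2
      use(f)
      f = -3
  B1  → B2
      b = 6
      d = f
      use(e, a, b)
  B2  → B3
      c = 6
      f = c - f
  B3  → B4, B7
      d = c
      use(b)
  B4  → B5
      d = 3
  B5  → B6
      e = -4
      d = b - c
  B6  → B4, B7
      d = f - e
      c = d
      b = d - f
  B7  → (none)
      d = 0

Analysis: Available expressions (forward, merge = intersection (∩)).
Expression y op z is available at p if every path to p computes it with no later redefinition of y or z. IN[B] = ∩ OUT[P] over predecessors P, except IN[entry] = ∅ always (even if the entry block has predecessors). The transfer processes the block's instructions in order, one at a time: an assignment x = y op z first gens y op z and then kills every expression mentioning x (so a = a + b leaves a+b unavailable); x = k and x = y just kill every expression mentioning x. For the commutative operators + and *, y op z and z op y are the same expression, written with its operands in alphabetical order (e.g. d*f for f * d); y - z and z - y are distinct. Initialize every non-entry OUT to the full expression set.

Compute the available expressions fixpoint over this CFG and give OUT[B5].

Converged values:
  B0: | IN={} | OUT={}
  B1: | IN={} | OUT={}
  B2: | IN={} | OUT={}
  B3: | IN={} | OUT={}
  B4: | IN={} | OUT={}
  B5: | IN={} | OUT={b-c}
  B6: | IN={b-c} | OUT={d-f, f-e}
  B7: | IN={} | OUT={}

Merge at B5: IN[B5] = OUT[B4] = {}
Applying B5's transfer function to that IN value gives OUT[B5] (row B5 above).

Answer: {b-c}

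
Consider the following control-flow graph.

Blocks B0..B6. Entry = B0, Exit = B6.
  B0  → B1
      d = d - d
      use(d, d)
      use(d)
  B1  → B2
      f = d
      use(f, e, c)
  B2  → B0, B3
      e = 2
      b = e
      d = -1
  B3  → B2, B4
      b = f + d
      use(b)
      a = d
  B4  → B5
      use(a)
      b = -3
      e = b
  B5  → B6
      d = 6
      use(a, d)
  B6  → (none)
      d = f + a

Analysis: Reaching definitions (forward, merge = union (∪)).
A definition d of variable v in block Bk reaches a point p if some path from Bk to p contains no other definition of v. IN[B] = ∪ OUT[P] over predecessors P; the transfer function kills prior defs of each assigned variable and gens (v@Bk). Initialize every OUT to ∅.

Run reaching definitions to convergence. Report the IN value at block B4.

Converged values:
  B0: | IN={a@B3, b@B2, d@B2, e@B2, f@B1} | OUT={a@B3, b@B2, d@B0, e@B2, f@B1}
  B1: | IN={a@B3, b@B2, d@B0, e@B2, f@B1} | OUT={a@B3, b@B2, d@B0, e@B2, f@B1}
  B2: | IN={a@B3, b@B2, b@B3, d@B0, d@B2, e@B2, f@B1} | OUT={a@B3, b@B2, d@B2, e@B2, f@B1}
  B3: | IN={a@B3, b@B2, d@B2, e@B2, f@B1} | OUT={a@B3, b@B3, d@B2, e@B2, f@B1}
  B4: | IN={a@B3, b@B3, d@B2, e@B2, f@B1} | OUT={a@B3, b@B4, d@B2, e@B4, f@B1}
  B5: | IN={a@B3, b@B4, d@B2, e@B4, f@B1} | OUT={a@B3, b@B4, d@B5, e@B4, f@B1}
  B6: | IN={a@B3, b@B4, d@B5, e@B4, f@B1} | OUT={a@B3, b@B4, d@B6, e@B4, f@B1}

Merge at B4: IN[B4] = OUT[B3] = {a@B3, b@B3, d@B2, e@B2, f@B1}

Answer: {a@B3, b@B3, d@B2, e@B2, f@B1}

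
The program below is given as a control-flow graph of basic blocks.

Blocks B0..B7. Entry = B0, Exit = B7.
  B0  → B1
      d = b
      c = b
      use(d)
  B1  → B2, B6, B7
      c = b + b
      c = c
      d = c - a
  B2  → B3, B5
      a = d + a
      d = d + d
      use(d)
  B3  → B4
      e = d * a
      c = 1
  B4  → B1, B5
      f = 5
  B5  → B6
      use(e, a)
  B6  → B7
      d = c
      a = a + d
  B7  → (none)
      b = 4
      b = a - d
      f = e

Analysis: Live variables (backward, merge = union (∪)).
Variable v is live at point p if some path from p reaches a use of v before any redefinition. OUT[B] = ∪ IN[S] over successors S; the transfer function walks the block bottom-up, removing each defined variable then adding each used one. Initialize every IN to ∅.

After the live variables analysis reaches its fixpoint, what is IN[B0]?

Answer: {a, b, e}

Derivation:
Per-block solution:
  B0: | IN={a, b, e} | OUT={a, b, e}
  B1: | IN={a, b, e} | OUT={a, b, c, d, e}
  B2: | IN={a, b, c, d, e} | OUT={a, b, c, d, e}
  B3: | IN={a, b, d} | OUT={a, b, c, e}
  B4: | IN={a, b, c, e} | OUT={a, b, c, e}
  B5: | IN={a, c, e} | OUT={a, c, e}
  B6: | IN={a, c, e} | OUT={a, d, e}
  B7: | IN={a, d, e} | OUT={}

Merge at B0: OUT[B0] = IN[B1] = {a, b, e}
Applying B0's transfer function to that OUT value gives IN[B0] (row B0 above).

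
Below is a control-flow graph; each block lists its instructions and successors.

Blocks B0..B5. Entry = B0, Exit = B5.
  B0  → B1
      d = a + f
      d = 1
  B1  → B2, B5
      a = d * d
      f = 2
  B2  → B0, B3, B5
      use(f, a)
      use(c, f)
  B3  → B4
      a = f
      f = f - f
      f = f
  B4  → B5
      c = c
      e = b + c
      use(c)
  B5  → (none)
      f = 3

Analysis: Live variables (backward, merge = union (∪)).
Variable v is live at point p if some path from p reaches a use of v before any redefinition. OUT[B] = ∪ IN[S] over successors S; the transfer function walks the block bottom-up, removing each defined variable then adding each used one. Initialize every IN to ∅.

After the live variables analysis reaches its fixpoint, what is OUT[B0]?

Fixpoint table:
  B0:   IN={a, b, c, f}   OUT={b, c, d}
  B1:   IN={b, c, d}   OUT={a, b, c, f}
  B2:   IN={a, b, c, f}   OUT={a, b, c, f}
  B3:   IN={b, c, f}   OUT={b, c}
  B4:   IN={b, c}   OUT={}
  B5:   IN={}   OUT={}

Merge at B0: OUT[B0] = IN[B1] = {b, c, d}

Answer: {b, c, d}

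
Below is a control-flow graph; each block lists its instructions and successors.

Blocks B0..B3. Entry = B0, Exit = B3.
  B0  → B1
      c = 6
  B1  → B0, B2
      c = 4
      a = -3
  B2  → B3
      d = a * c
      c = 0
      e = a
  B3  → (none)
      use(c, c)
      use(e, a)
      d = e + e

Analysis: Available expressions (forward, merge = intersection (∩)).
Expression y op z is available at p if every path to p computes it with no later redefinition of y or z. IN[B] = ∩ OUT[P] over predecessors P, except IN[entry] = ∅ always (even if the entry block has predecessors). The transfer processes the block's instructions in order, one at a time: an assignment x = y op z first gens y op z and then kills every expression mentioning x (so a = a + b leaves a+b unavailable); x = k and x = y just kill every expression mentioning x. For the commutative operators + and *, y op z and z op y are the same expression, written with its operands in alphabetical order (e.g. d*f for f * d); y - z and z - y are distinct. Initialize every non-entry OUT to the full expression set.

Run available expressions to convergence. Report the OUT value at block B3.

Answer: {e+e}

Working:
Fixpoint table:
  B0:   IN={}   OUT={}
  B1:   IN={}   OUT={}
  B2:   IN={}   OUT={}
  B3:   IN={}   OUT={e+e}

Merge at B3: IN[B3] = OUT[B2] = {}
Applying B3's transfer function to that IN value gives OUT[B3] (row B3 above).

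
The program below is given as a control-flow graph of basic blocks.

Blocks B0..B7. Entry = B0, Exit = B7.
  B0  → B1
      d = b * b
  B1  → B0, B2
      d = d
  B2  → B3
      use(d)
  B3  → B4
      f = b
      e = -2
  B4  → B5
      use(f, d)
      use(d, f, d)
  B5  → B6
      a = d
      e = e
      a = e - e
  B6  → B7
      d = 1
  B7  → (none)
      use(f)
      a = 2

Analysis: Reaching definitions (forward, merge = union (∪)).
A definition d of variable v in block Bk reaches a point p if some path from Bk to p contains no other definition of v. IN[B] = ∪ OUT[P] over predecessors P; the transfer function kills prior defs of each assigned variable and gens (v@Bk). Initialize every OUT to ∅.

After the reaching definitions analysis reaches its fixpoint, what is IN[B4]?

Answer: {d@B1, e@B3, f@B3}

Derivation:
Converged values:
  B0:  IN={d@B1}  OUT={d@B0}
  B1:  IN={d@B0}  OUT={d@B1}
  B2:  IN={d@B1}  OUT={d@B1}
  B3:  IN={d@B1}  OUT={d@B1, e@B3, f@B3}
  B4:  IN={d@B1, e@B3, f@B3}  OUT={d@B1, e@B3, f@B3}
  B5:  IN={d@B1, e@B3, f@B3}  OUT={a@B5, d@B1, e@B5, f@B3}
  B6:  IN={a@B5, d@B1, e@B5, f@B3}  OUT={a@B5, d@B6, e@B5, f@B3}
  B7:  IN={a@B5, d@B6, e@B5, f@B3}  OUT={a@B7, d@B6, e@B5, f@B3}

Merge at B4: IN[B4] = OUT[B3] = {d@B1, e@B3, f@B3}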